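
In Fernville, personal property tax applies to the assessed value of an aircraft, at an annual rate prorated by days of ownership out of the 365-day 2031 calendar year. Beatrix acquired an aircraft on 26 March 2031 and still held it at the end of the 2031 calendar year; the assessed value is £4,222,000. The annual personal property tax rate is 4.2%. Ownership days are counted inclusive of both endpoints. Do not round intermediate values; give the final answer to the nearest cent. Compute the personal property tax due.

£136,515.19

Days held (26 March – 31 December 2031): 281 out of 365
Tax = £4,222,000 × 4.2% × 281/365 = £136,515.1890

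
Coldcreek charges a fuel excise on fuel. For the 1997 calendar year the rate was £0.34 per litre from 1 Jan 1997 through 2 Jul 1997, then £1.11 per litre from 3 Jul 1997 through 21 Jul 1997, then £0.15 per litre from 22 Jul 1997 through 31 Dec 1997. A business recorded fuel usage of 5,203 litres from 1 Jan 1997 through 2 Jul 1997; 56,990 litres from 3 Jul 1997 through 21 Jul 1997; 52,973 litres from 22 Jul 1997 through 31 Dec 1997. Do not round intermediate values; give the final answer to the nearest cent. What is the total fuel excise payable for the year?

1 Jan – 2 Jul 1997: 5,203 litres at £0.34/litre → £1,769.02
3 Jul – 21 Jul 1997: 56,990 litres at £1.11/litre → £63,258.90
22 Jul – 31 Dec 1997: 52,973 litres at £0.15/litre → £7,945.95

£72,973.87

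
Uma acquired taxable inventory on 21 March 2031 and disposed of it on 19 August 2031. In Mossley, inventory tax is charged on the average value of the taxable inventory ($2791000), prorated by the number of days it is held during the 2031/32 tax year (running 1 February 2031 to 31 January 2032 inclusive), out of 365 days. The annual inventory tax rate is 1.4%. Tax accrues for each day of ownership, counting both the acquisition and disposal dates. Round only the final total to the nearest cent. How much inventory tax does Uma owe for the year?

Days held (21 March – 19 August 2031): 152 out of 365
Tax = $2791000 × 1.4% × 152/365 = $16271.9123

$16271.91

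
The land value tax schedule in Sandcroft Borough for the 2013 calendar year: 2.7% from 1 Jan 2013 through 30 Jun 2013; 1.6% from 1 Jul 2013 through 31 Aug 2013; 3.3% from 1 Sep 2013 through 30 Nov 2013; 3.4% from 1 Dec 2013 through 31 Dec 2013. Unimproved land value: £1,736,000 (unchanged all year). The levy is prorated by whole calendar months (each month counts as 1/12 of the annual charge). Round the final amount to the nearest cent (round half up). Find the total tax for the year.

1 Jan – 30 Jun 2013: 6 months at 2.7% → £1,736,000 × 2.7% × 6/12 = £23,436.0000
1 Jul – 31 Aug 2013: 2 months at 1.6% → £1,736,000 × 1.6% × 2/12 = £4,629.3333
1 Sep – 30 Nov 2013: 3 months at 3.3% → £1,736,000 × 3.3% × 3/12 = £14,322.0000
1 Dec – 31 Dec 2013: 1 month at 3.4% → £1,736,000 × 3.4% × 1/12 = £4,918.6667
Total = £47,306.0000

£47,306.00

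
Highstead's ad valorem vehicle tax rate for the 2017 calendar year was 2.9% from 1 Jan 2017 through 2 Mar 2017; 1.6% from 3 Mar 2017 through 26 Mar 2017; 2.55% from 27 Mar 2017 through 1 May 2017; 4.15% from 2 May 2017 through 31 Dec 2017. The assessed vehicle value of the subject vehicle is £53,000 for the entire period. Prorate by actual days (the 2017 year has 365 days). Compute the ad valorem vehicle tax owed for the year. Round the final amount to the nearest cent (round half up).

£1,916.28

1 Jan – 2 Mar 2017: 61 days at 2.9% → £53,000 × 2.9% × 61/365 = £256.8685
3 Mar – 26 Mar 2017: 24 days at 1.6% → £53,000 × 1.6% × 24/365 = £55.7589
27 Mar – 1 May 2017: 36 days at 2.55% → £53,000 × 2.55% × 36/365 = £133.2986
2 May – 31 Dec 2017: 244 days at 4.15% → £53,000 × 4.15% × 244/365 = £1,470.3507
Total = £1,916.2767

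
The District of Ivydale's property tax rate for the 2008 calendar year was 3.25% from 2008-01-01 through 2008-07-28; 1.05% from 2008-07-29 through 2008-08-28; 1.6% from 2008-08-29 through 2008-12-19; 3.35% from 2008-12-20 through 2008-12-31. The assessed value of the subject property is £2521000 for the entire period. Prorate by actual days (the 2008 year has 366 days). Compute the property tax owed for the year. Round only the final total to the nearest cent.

£64474.92

2008-01-01 to 2008-07-28: 210 days at 3.25% → £2521000 × 3.25% × 210/366 = £47010.4508
2008-07-29 to 2008-08-28: 31 days at 1.05% → £2521000 × 1.05% × 31/366 = £2242.0369
2008-08-29 to 2008-12-19: 113 days at 1.6% → £2521000 × 1.6% × 113/366 = £12453.4645
2008-12-20 to 2008-12-31: 12 days at 3.35% → £2521000 × 3.35% × 12/366 = £2768.9672
Total = £64474.9194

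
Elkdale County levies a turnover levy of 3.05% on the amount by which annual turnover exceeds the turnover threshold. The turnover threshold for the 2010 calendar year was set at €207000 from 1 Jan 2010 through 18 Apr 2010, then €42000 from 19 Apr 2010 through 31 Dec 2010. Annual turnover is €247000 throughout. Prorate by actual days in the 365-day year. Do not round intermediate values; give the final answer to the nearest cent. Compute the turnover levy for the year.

1 Jan – 18 Apr 2010: 108 days, exemption €207000 → (€247000 − €207000) × 3.05% × 108/365 = €360.9863
19 Apr – 31 Dec 2010: 257 days, exemption €42000 → (€247000 − €42000) × 3.05% × 257/365 = €4402.4452
Total = €4763.4315

€4763.43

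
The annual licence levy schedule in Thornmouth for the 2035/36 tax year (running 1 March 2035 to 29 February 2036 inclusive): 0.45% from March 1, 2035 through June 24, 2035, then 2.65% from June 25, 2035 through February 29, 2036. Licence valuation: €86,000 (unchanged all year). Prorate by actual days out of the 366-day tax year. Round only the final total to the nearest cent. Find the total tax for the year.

March 1 – June 24, 2035: 116 days at 0.45% → €86,000 × 0.45% × 116/366 = €122.6557
June 25, 2035 – February 29, 2036: 250 days at 2.65% → €86,000 × 2.65% × 250/366 = €1,556.6940
Total = €1,679.3497

€1,679.35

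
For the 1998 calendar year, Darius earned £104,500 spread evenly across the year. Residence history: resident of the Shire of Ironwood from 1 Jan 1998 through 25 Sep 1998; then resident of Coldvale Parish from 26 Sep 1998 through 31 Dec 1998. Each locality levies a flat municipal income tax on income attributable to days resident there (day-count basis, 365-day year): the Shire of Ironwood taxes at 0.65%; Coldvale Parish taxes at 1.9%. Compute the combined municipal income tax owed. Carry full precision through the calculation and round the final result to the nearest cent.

The Shire of Ironwood, 1 Jan – 25 Sep 1998: 268 days → £104,500 × 0.65% × 268/365 = £498.7370
Coldvale Parish, 26 Sep – 31 Dec 1998: 97 days → £104,500 × 1.9% × 97/365 = £527.6534
Total = £1,026.3904

£1,026.39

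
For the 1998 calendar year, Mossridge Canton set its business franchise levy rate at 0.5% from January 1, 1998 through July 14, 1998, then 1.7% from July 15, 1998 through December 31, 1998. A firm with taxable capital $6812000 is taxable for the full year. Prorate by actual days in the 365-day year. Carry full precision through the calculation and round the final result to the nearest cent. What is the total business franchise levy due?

January 1 – July 14, 1998: 195 days at 0.5% → $6812000 × 0.5% × 195/365 = $18196.4384
July 15 – December 31, 1998: 170 days at 1.7% → $6812000 × 1.7% × 170/365 = $53936.1096
Total = $72132.5479

$72132.55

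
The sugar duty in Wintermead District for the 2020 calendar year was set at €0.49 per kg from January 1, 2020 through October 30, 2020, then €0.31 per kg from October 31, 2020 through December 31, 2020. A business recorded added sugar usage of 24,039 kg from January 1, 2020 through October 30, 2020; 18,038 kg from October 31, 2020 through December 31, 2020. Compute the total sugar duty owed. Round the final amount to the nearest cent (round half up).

January 1 – October 30, 2020: 24,039 kg at €0.49/kg → €11,779.11
October 31 – December 31, 2020: 18,038 kg at €0.31/kg → €5,591.78

€17,370.89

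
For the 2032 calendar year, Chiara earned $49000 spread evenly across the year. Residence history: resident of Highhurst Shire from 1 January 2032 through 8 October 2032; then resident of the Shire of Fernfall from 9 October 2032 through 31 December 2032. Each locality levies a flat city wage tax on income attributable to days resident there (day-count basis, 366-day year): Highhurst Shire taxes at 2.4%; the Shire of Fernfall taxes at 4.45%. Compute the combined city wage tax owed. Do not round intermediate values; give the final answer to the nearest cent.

$1406.54

Highhurst Shire, 1 January – 8 October 2032: 282 days → $49000 × 2.4% × 282/366 = $906.0984
The Shire of Fernfall, 9 October – 31 December 2032: 84 days → $49000 × 4.45% × 84/366 = $500.4426
Total = $1406.5410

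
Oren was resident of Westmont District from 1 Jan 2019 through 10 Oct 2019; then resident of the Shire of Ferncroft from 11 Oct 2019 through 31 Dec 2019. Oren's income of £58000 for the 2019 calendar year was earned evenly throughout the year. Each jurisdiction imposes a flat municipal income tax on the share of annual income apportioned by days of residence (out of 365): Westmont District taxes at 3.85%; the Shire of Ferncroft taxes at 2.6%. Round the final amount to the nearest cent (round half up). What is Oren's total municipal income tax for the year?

Westmont District, 1 Jan – 10 Oct 2019: 283 days → £58000 × 3.85% × 283/365 = £1731.3397
The Shire of Ferncroft, 11 Oct – 31 Dec 2019: 82 days → £58000 × 2.6% × 82/365 = £338.7836
Total = £2070.1233

£2070.12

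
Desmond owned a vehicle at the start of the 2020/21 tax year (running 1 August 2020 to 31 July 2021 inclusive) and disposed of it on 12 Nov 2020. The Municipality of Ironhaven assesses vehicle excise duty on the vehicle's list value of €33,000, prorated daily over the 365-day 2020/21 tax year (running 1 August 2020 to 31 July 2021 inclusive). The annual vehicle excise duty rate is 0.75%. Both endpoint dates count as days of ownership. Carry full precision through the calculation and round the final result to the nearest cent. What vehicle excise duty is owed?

Days held (1 Aug – 12 Nov 2020): 104 out of 365
Tax = €33,000 × 0.75% × 104/365 = €70.5205

€70.52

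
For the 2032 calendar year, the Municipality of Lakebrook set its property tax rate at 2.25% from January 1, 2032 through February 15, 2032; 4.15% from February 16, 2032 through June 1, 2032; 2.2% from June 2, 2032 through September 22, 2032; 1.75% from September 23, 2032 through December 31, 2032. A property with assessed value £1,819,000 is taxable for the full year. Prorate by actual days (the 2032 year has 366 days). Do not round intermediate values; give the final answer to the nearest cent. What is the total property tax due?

£48,265.62

January 1 – February 15, 2032: 46 days at 2.25% → £1,819,000 × 2.25% × 46/366 = £5,143.8934
February 16 – June 1, 2032: 107 days at 4.15% → £1,819,000 × 4.15% × 107/366 = £22,069.0423
June 2 – September 22, 2032: 113 days at 2.2% → £1,819,000 × 2.2% × 113/366 = £12,355.2842
September 23 – December 31, 2032: 100 days at 1.75% → £1,819,000 × 1.75% × 100/366 = £8,697.4044
Total = £48,265.6243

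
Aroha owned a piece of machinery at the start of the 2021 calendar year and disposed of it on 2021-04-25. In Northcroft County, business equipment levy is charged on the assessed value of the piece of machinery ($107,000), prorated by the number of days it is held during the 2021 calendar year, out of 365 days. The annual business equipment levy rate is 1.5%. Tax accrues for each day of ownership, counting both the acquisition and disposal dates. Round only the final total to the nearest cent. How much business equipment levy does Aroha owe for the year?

$505.68

Days held (2021-01-01 to 2021-04-25): 115 out of 365
Tax = $107,000 × 1.5% × 115/365 = $505.6849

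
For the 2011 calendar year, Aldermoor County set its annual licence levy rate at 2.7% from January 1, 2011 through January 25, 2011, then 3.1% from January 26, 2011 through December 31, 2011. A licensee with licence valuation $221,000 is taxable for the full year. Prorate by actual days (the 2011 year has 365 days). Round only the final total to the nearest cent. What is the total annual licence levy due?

$6,790.45

January 1 – January 25, 2011: 25 days at 2.7% → $221,000 × 2.7% × 25/365 = $408.6986
January 26 – December 31, 2011: 340 days at 3.1% → $221,000 × 3.1% × 340/365 = $6,381.7534
Total = $6,790.4521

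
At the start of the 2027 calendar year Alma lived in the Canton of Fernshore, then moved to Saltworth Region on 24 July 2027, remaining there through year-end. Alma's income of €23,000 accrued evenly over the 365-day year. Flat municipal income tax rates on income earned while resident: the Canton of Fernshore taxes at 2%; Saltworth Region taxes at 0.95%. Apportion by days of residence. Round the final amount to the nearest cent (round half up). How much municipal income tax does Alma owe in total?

The Canton of Fernshore, 1 January – 23 July 2027: 204 days → €23,000 × 2% × 204/365 = €257.0959
Saltworth Region, 24 July – 31 December 2027: 161 days → €23,000 × 0.95% × 161/365 = €96.3795
Total = €353.4753

€353.48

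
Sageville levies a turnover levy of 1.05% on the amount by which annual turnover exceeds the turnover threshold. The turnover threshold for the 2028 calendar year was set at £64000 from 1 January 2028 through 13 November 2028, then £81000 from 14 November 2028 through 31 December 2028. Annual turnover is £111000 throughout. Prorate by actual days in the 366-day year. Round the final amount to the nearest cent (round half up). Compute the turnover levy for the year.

1 January – 13 November 2028: 318 days, exemption £64000 → (£111000 − £64000) × 1.05% × 318/366 = £428.7787
14 November – 31 December 2028: 48 days, exemption £81000 → (£111000 − £81000) × 1.05% × 48/366 = £41.3115
Total = £470.0902

£470.09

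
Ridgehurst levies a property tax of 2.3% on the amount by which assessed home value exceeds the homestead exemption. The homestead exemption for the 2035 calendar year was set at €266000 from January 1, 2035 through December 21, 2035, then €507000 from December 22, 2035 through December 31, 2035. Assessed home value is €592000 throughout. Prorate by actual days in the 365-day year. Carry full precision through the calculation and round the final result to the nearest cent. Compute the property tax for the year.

€7346.14

January 1 – December 21, 2035: 355 days, exemption €266000 → (€592000 − €266000) × 2.3% × 355/365 = €7292.5753
December 22 – December 31, 2035: 10 days, exemption €507000 → (€592000 − €507000) × 2.3% × 10/365 = €53.5616
Total = €7346.1370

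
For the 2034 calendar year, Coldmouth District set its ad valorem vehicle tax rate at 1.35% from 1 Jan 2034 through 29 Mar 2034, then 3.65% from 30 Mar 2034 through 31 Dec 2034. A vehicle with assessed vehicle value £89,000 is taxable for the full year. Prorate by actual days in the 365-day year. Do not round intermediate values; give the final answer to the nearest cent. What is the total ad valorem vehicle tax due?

1 Jan – 29 Mar 2034: 88 days at 1.35% → £89,000 × 1.35% × 88/365 = £289.6767
30 Mar – 31 Dec 2034: 277 days at 3.65% → £89,000 × 3.65% × 277/365 = £2,465.3000
Total = £2,754.9767

£2,754.98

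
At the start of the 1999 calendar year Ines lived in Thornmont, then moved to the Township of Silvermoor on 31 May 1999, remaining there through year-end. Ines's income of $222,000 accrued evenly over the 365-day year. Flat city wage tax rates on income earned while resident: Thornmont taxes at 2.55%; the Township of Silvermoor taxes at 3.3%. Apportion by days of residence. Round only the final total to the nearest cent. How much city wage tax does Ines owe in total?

Thornmont, 1 January – 30 May 1999: 150 days → $222,000 × 2.55% × 150/365 = $2,326.4384
The Township of Silvermoor, 31 May – 31 December 1999: 215 days → $222,000 × 3.3% × 215/365 = $4,315.3151
Total = $6,641.7534

$6,641.75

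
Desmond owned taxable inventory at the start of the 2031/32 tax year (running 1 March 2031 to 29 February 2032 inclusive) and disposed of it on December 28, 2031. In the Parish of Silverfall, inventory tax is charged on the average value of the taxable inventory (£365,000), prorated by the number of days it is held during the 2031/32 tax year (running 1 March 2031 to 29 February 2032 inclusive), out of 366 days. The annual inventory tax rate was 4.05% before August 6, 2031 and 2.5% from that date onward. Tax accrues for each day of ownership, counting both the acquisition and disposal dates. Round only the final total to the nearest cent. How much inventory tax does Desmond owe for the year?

March 1 – August 5, 2031: 158 days at 4.05% → £365,000 × 4.05% × 158/366 = £6,381.5164
August 6 – December 28, 2031: 145 days at 2.5% → £365,000 × 2.5% × 145/366 = £3,615.0956
Total = £9,996.6120

£9,996.61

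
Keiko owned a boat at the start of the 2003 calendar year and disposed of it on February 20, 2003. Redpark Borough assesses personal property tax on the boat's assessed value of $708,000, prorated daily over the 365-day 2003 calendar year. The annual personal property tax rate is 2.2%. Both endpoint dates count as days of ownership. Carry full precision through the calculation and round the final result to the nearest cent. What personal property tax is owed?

$2,176.37

Days held (January 1 – February 20, 2003): 51 out of 365
Tax = $708,000 × 2.2% × 51/365 = $2,176.3726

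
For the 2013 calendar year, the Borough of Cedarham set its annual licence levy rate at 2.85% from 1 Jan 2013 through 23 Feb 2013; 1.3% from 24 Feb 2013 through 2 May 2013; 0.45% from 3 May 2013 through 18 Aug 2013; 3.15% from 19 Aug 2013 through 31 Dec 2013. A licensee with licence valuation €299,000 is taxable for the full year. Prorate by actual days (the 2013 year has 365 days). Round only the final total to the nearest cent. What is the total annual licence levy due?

€5,866.54

1 Jan – 23 Feb 2013: 54 days at 2.85% → €299,000 × 2.85% × 54/365 = €1,260.7151
24 Feb – 2 May 2013: 68 days at 1.3% → €299,000 × 1.3% × 68/365 = €724.1534
3 May – 18 Aug 2013: 108 days at 0.45% → €299,000 × 0.45% × 108/365 = €398.1205
19 Aug – 31 Dec 2013: 135 days at 3.15% → €299,000 × 3.15% × 135/365 = €3,483.5548
Total = €5,866.5438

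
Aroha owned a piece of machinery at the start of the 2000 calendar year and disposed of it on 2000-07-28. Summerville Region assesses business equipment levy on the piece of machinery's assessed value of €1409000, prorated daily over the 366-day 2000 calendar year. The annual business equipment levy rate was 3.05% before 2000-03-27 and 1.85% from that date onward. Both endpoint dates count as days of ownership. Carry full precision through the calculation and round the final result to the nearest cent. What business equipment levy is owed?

€18929.11

2000-01-01 to 2000-03-26: 86 days at 3.05% → €1409000 × 3.05% × 86/366 = €10097.8333
2000-03-27 to 2000-07-28: 124 days at 1.85% → €1409000 × 1.85% × 124/366 = €8831.2732
Total = €18929.1066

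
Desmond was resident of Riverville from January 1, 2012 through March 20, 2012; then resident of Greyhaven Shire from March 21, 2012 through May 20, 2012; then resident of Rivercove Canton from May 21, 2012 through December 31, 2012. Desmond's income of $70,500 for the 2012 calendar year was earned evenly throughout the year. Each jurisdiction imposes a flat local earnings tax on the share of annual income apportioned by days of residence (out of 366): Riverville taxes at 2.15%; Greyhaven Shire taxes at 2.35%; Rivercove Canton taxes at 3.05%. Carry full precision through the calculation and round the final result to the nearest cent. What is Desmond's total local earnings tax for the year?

Riverville, January 1 – March 20, 2012: 80 days → $70,500 × 2.15% × 80/366 = $331.3115
Greyhaven Shire, March 21 – May 20, 2012: 61 days → $70,500 × 2.35% × 61/366 = $276.1250
Rivercove Canton, May 21 – December 31, 2012: 225 days → $70,500 × 3.05% × 225/366 = $1,321.8750
Total = $1,929.3115

$1,929.31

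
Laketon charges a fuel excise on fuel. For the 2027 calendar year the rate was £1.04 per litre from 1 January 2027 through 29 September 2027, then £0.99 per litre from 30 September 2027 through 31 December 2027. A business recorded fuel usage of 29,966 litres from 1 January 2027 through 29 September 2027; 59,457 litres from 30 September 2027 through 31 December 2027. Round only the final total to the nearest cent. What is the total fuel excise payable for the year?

1 January – 29 September 2027: 29,966 litres at £1.04/litre → £31,164.64
30 September – 31 December 2027: 59,457 litres at £0.99/litre → £58,862.43

£90,027.07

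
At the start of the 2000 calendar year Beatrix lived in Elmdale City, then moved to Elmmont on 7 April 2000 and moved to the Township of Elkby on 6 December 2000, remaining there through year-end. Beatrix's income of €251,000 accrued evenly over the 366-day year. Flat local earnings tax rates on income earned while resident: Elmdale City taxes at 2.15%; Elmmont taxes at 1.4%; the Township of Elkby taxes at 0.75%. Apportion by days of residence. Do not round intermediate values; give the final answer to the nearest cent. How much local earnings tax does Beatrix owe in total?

Elmdale City, 1 January – 6 April 2000: 97 days → €251,000 × 2.15% × 97/366 = €1,430.2199
Elmmont, 7 April – 5 December 2000: 243 days → €251,000 × 1.4% × 243/366 = €2,333.0656
The Township of Elkby, 6 December – 31 December 2000: 26 days → €251,000 × 0.75% × 26/366 = €133.7295
Total = €3,897.0150

€3,897.02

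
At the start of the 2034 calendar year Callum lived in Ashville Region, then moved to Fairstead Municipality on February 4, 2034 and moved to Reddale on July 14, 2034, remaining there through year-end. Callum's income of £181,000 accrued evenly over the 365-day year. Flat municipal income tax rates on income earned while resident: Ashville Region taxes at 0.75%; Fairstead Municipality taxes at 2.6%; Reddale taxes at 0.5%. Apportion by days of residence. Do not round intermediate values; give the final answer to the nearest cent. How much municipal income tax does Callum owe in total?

Ashville Region, January 1 – February 3, 2034: 34 days → £181,000 × 0.75% × 34/365 = £126.4521
Fairstead Municipality, February 4 – July 13, 2034: 160 days → £181,000 × 2.6% × 160/365 = £2,062.9041
Reddale, July 14 – December 31, 2034: 171 days → £181,000 × 0.5% × 171/365 = £423.9863
Total = £2,613.3425

£2,613.34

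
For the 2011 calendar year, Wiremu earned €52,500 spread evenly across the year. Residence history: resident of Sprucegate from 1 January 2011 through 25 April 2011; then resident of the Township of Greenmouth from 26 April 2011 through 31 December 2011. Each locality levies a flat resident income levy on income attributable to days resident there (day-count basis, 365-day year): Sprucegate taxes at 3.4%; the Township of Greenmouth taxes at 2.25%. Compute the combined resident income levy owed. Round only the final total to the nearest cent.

Sprucegate, 1 January – 25 April 2011: 115 days → €52,500 × 3.4% × 115/365 = €562.3973
The Township of Greenmouth, 26 April – 31 December 2011: 250 days → €52,500 × 2.25% × 250/365 = €809.0753
Total = €1,371.4726

€1,371.47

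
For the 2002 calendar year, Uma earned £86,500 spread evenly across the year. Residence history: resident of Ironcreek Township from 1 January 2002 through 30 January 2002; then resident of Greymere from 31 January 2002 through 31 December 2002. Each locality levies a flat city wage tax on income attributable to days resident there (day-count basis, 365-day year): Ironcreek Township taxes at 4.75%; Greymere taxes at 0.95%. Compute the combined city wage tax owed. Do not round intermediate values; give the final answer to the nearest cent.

£1,091.91

Ironcreek Township, 1 January – 30 January 2002: 30 days → £86,500 × 4.75% × 30/365 = £337.7055
Greymere, 31 January – 31 December 2002: 335 days → £86,500 × 0.95% × 335/365 = £754.2089
Total = £1,091.9144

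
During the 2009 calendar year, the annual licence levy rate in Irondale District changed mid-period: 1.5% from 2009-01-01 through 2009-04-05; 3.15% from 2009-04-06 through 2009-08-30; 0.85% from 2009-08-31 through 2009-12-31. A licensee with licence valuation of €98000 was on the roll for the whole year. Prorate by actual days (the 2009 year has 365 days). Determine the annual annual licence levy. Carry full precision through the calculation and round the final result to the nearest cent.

€1906.57

2009-01-01 to 2009-04-05: 95 days at 1.5% → €98000 × 1.5% × 95/365 = €382.6027
2009-04-06 to 2009-08-30: 147 days at 3.15% → €98000 × 3.15% × 147/365 = €1243.2575
2009-08-31 to 2009-12-31: 123 days at 0.85% → €98000 × 0.85% × 123/365 = €280.7096
Total = €1906.5699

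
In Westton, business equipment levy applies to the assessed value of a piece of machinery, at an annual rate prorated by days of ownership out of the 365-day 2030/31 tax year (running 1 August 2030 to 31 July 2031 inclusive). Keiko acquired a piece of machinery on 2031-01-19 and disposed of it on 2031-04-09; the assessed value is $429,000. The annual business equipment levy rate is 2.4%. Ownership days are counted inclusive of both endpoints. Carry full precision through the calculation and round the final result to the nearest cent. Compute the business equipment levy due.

$2,284.87

Days held (2031-01-19 to 2031-04-09): 81 out of 365
Tax = $429,000 × 2.4% × 81/365 = $2,284.8658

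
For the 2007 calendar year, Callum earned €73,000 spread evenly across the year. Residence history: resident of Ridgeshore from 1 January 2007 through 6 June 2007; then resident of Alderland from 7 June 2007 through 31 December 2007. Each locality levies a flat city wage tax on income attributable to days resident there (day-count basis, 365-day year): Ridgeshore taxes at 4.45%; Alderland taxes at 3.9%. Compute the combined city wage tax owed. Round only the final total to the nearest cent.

€3,019.70

Ridgeshore, 1 January – 6 June 2007: 157 days → €73,000 × 4.45% × 157/365 = €1,397.3000
Alderland, 7 June – 31 December 2007: 208 days → €73,000 × 3.9% × 208/365 = €1,622.4000
Total = €3,019.7000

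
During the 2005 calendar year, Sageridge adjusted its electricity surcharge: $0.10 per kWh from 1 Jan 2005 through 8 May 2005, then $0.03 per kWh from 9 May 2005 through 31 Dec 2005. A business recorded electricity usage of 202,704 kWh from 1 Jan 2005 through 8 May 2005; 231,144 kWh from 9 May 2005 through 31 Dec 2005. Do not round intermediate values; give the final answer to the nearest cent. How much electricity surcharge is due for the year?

1 Jan – 8 May 2005: 202,704 kWh at $0.10/kWh → $20,270.40
9 May – 31 Dec 2005: 231,144 kWh at $0.03/kWh → $6,934.32

$27,204.72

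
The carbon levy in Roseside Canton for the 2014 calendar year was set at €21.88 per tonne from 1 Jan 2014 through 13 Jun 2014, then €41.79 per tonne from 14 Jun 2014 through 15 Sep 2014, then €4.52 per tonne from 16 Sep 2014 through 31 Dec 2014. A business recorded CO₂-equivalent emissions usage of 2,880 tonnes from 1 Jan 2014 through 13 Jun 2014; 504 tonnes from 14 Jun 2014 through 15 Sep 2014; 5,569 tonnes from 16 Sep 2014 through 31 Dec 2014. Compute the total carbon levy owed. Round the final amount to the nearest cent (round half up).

1 Jan – 13 Jun 2014: 2,880 tonnes at €21.88/tonne → €63014.40
14 Jun – 15 Sep 2014: 504 tonnes at €41.79/tonne → €21062.16
16 Sep – 31 Dec 2014: 5,569 tonnes at €4.52/tonne → €25171.88

€109248.44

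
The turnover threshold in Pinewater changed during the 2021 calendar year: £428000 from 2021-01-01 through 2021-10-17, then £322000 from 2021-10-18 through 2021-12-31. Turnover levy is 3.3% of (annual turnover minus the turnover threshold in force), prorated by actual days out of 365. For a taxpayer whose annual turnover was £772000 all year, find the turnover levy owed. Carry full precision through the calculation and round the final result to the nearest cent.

2021-01-01 to 2021-10-17: 290 days, exemption £428000 → (£772000 − £428000) × 3.3% × 290/365 = £9019.3973
2021-10-18 to 2021-12-31: 75 days, exemption £322000 → (£772000 − £322000) × 3.3% × 75/365 = £3051.3699
Total = £12070.7671

£12070.77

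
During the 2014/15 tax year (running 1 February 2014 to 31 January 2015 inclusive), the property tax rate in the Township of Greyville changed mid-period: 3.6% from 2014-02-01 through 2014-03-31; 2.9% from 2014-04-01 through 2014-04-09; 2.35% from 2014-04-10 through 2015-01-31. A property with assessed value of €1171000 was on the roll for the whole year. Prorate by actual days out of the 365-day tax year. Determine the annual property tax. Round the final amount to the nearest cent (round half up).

2014-02-01 to 2014-03-31: 59 days at 3.6% → €1171000 × 3.6% × 59/365 = €6814.2575
2014-04-01 to 2014-04-09: 9 days at 2.9% → €1171000 × 2.9% × 9/365 = €837.3452
2014-04-10 to 2015-01-31: 297 days at 2.35% → €1171000 × 2.35% × 297/365 = €22391.7658
Total = €30043.3685

€30043.37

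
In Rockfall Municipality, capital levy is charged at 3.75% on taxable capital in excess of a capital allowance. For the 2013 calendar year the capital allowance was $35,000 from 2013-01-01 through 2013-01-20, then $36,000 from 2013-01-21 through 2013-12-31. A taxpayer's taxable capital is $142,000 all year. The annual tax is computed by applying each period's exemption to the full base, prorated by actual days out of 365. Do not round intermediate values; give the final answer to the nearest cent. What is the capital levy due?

$3,977.05

2013-01-01 to 2013-01-20: 20 days, exemption $35,000 → ($142,000 − $35,000) × 3.75% × 20/365 = $219.8630
2013-01-21 to 2013-12-31: 345 days, exemption $36,000 → ($142,000 − $36,000) × 3.75% × 345/365 = $3,757.1918
Total = $3,977.0548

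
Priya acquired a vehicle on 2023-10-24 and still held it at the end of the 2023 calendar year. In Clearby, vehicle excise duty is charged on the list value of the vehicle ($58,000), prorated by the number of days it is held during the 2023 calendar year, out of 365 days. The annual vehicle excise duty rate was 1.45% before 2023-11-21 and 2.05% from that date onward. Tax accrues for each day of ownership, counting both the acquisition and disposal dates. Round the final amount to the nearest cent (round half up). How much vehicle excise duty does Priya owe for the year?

2023-10-24 to 2023-11-20: 28 days at 1.45% → $58,000 × 1.45% × 28/365 = $64.5151
2023-11-21 to 2023-12-31: 41 days at 2.05% → $58,000 × 2.05% × 41/365 = $133.5589
Total = $198.0740

$198.07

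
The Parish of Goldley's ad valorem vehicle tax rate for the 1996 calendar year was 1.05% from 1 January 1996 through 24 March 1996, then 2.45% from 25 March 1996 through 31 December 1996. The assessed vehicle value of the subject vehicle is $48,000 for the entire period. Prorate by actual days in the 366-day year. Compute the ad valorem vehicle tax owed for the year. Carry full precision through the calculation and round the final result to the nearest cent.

1 January – 24 March 1996: 84 days at 1.05% → $48,000 × 1.05% × 84/366 = $115.6721
25 March – 31 December 1996: 282 days at 2.45% → $48,000 × 2.45% × 282/366 = $906.0984
Total = $1,021.7705

$1,021.77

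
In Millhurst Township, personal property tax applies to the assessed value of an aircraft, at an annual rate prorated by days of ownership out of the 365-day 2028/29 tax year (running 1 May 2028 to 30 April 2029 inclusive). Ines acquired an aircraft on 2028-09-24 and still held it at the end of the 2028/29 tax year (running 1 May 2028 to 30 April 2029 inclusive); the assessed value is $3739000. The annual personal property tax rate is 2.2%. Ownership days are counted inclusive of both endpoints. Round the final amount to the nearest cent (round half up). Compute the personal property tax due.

$49354.80

Days held (2028-09-24 to 2029-04-30): 219 out of 365
Tax = $3739000 × 2.2% × 219/365 = $49354.8000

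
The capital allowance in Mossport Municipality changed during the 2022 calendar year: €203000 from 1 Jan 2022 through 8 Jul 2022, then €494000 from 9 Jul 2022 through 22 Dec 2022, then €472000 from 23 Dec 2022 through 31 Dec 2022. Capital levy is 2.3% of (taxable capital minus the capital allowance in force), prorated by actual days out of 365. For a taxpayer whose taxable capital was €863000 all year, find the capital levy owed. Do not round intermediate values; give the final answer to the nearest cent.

€11965.17

1 Jan – 8 Jul 2022: 189 days, exemption €203000 → (€863000 − €203000) × 2.3% × 189/365 = €7860.3288
9 Jul – 22 Dec 2022: 167 days, exemption €494000 → (€863000 − €494000) × 2.3% × 167/365 = €3883.0932
23 Dec – 31 Dec 2022: 9 days, exemption €472000 → (€863000 − €472000) × 2.3% × 9/365 = €221.7452
Total = €11965.1671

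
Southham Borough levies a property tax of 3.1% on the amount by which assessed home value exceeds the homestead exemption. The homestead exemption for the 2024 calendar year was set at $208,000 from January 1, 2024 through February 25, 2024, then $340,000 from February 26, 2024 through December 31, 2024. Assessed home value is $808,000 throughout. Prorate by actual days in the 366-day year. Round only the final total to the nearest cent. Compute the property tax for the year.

$15,134.10

January 1 – February 25, 2024: 56 days, exemption $208,000 → ($808,000 − $208,000) × 3.1% × 56/366 = $2,845.9016
February 26 – December 31, 2024: 310 days, exemption $340,000 → ($808,000 − $340,000) × 3.1% × 310/366 = $12,288.1967
Total = $15,134.0984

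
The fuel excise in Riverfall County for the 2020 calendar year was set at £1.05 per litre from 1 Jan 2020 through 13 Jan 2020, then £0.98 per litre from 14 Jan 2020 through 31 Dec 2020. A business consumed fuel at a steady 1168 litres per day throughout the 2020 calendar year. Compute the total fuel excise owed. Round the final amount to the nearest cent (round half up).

£420001.12

1 Jan – 13 Jan 2020: 13 days × 1168 litres/day = 15,184 litres at £1.05/litre → £15943.20
14 Jan – 31 Dec 2020: 353 days × 1168 litres/day = 412,304 litres at £0.98/litre → £404057.92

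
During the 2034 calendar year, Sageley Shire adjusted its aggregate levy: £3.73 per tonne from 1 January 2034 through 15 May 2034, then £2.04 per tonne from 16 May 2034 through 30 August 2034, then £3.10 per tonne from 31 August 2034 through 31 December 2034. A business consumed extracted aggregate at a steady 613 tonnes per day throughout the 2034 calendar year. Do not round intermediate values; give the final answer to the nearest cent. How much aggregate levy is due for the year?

1 January – 15 May 2034: 135 days × 613 tonnes/day = 82,755 tonnes at £3.73/tonne → £308,676.15
16 May – 30 August 2034: 107 days × 613 tonnes/day = 65,591 tonnes at £2.04/tonne → £133,805.64
31 August – 31 December 2034: 123 days × 613 tonnes/day = 75,399 tonnes at £3.10/tonne → £233,736.90

£676,218.69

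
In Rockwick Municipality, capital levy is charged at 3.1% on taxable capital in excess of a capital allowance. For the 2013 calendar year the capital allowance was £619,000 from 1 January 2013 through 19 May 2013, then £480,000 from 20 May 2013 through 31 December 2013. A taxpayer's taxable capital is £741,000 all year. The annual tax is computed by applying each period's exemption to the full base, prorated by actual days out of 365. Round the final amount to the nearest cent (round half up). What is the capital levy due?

£6,450.04

1 January – 19 May 2013: 139 days, exemption £619,000 → (£741,000 − £619,000) × 3.1% × 139/365 = £1,440.2685
20 May – 31 December 2013: 226 days, exemption £480,000 → (£741,000 − £480,000) × 3.1% × 226/365 = £5,009.7699
Total = £6,450.0384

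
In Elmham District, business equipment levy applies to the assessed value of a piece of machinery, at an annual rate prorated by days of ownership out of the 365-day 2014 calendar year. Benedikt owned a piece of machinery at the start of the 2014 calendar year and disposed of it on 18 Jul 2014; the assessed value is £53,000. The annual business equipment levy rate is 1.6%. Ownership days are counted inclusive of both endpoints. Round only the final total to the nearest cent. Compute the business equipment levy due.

Days held (1 Jan – 18 Jul 2014): 199 out of 365
Tax = £53,000 × 1.6% × 199/365 = £462.3342

£462.33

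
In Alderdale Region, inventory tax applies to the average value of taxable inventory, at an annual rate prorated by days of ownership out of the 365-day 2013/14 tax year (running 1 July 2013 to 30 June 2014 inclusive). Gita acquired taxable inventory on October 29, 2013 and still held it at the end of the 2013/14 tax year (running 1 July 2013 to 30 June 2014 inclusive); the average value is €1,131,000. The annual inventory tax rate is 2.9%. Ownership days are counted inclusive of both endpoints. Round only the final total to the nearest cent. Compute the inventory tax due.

€22,015.77

Days held (October 29, 2013 – June 30, 2014): 245 out of 365
Tax = €1,131,000 × 2.9% × 245/365 = €22,015.7671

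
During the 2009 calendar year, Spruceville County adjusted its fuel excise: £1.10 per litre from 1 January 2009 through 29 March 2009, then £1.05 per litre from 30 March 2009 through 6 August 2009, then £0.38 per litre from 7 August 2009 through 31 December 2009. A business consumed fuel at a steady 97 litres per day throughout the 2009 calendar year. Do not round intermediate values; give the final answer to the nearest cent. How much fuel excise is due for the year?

1 January – 29 March 2009: 88 days × 97 litres/day = 8,536 litres at £1.10/litre → £9,389.60
30 March – 6 August 2009: 130 days × 97 litres/day = 12,610 litres at £1.05/litre → £13,240.50
7 August – 31 December 2009: 147 days × 97 litres/day = 14,259 litres at £0.38/litre → £5,418.42

£28,048.52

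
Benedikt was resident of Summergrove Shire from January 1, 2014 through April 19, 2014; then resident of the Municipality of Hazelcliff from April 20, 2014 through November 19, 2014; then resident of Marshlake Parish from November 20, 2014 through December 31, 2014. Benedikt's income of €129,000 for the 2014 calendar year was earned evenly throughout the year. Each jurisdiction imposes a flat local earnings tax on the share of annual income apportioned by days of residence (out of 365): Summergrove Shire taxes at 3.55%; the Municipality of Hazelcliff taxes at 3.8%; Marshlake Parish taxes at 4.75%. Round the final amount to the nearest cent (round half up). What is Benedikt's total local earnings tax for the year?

€4,946.71

Summergrove Shire, January 1 – April 19, 2014: 109 days → €129,000 × 3.55% × 109/365 = €1,367.5767
The Municipality of Hazelcliff, April 20 – November 19, 2014: 214 days → €129,000 × 3.8% × 214/365 = €2,874.0493
Marshlake Parish, November 20 – December 31, 2014: 42 days → €129,000 × 4.75% × 42/365 = €705.0822
Total = €4,946.7082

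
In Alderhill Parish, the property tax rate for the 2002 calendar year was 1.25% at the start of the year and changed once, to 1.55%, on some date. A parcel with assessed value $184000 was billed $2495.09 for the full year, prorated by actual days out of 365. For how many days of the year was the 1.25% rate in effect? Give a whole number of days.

Let d = days at the first rate; then 365 − d days at the second rate.
$184000 × [1.25%·d + 1.55%·(365−d)] / 365 = $2495.09
Solving gives d = 236, so the new rate took effect on 25 Aug 2002.

236 days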